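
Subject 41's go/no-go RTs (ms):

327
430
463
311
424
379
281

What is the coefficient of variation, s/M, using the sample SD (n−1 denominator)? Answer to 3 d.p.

0.184

n = 7, Σ = 2615, M = 373.5714
Σ(x−M)² = 28407.714; s = √(28407.714/6) = 68.8086
CV = 68.8086 / 373.5714 = 0.18419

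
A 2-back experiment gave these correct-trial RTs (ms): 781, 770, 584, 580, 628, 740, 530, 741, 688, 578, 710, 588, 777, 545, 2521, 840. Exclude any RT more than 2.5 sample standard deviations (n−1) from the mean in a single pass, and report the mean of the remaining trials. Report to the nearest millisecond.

n = 16, ΣRT = 12601, M = 787.562
Σ(x−M)² = 3347273.94; s = √(3347273.94/15) = 472.389
Cutoffs: 787.562 ± 2.5·472.389 → [-393.4, 1968.5]
Outside: 2521 → excluded.
Retained (n=15): Σ = 10080, mean = 10080/15 = 672.000

672 ms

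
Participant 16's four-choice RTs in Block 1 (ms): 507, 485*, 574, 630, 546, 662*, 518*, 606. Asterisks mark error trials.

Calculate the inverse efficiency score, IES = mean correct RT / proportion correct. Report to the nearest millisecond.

Correct trials (n=5): 507, 574, 630, 546, 606
Mean correct RT = 2863/5 = 572.6000 ms
Proportion correct = 5/8
IES = 572.6000 / (5/8) = 916.160 ms

916 ms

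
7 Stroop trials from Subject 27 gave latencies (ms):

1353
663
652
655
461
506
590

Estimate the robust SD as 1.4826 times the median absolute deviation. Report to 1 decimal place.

Sorted: 461, 506, 590, 652, 655, 663, 1353 → median = 652
|x − 652| sorted: 0, 3, 11, 62, 146, 191, 701 → MAD = 62
Robust SD ≈ 1.4826 × 62 = 91.921

91.9 ms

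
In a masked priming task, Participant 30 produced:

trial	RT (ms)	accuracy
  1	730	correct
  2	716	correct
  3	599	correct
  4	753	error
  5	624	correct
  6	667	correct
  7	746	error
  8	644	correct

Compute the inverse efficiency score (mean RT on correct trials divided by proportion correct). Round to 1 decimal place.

Correct trials (n=6): 730, 716, 599, 624, 667, 644
Mean correct RT = 3980/6 = 663.3333 ms
Proportion correct = 6/8
IES = 663.3333 / (6/8) = 884.444 ms

884.4 ms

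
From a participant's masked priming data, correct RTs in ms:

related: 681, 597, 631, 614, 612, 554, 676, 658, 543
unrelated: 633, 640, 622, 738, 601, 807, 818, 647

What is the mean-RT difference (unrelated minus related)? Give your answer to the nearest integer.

M(related) = 5566/9 = 618.444
M(unrelated) = 5506/8 = 688.250
Difference = 688.250 − 618.444 = 69.806 ms

70 ms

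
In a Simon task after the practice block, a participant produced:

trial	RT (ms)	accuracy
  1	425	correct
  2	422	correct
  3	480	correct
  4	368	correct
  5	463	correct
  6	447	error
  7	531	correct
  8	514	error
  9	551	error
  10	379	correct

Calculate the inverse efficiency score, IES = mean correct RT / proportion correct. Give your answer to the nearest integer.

Correct trials (n=7): 425, 422, 480, 368, 463, 531, 379
Mean correct RT = 3068/7 = 438.2857 ms
Proportion correct = 7/10
IES = 438.2857 / (7/10) = 626.122 ms

626 ms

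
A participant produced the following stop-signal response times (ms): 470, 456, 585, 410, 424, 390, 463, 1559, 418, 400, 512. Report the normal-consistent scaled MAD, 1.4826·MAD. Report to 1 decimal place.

68.2 ms

Sorted: 390, 400, 410, 418, 424, 456, 463, 470, 512, 585, 1559 → median = 456
|x − 456| sorted: 0, 7, 14, 32, 38, 46, 56, 56, 66, 129, 1103 → MAD = 46
Robust SD ≈ 1.4826 × 46 = 68.200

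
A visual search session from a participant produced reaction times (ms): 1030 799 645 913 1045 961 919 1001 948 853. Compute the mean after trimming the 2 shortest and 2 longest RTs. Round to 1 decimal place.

932.5 ms

Sorted: 645, 799, 853, 913, 919, 948, 961, 1001, 1030, 1045
Drop lowest 2 (645, 799) and highest 2 (1030, 1045)
Remaining (n=6): Σ = 5595, mean = 5595/6 = 932.500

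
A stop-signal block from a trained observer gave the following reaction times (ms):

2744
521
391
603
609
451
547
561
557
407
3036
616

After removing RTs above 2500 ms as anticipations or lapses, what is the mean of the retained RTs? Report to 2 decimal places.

526.30 ms

Excluded: 2744, 3036
Retained (n=10): Σ = 5263
Mean = 5263/10 = 526.3000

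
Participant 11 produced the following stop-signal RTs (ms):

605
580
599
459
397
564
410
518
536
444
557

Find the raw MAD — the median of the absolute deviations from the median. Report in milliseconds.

Sorted: 397, 410, 444, 459, 518, 536, 557, 564, 580, 599, 605 → median = 536
|x − 536|: 69, 44, 63, 77, 139, 28, 126, 18, 0, 92, 21
Sorted deviations: 0, 18, 21, 28, 44, 63, 69, 77, 92, 126, 139 → MAD = 63

63 ms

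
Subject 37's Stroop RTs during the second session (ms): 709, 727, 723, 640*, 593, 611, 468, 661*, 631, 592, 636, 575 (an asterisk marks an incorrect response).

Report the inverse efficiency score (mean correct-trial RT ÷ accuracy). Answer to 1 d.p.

Correct trials (n=10): 709, 727, 723, 593, 611, 468, 631, 592, 636, 575
Mean correct RT = 6265/10 = 626.5000 ms
Proportion correct = 10/12
IES = 626.5000 / (10/12) = 751.800 ms

751.8 ms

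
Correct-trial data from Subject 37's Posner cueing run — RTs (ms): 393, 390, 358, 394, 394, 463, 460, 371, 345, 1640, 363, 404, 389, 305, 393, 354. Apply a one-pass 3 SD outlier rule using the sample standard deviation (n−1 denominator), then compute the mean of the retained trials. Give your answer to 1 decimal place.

n = 16, ΣRT = 7416, M = 463.500
Σ(x−M)² = 1499200.00; s = √(1499200.00/15) = 316.143
Cutoffs: 463.500 ± 3·316.143 → [-484.9, 1411.9]
Outside: 1640 → excluded.
Retained (n=15): Σ = 5776, mean = 5776/15 = 385.067

385.1 ms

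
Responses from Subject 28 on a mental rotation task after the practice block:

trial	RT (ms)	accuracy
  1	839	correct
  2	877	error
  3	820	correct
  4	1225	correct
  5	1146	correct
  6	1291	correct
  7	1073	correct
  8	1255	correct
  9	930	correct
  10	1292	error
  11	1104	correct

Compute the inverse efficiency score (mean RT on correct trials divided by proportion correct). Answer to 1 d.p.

Correct trials (n=9): 839, 820, 1225, 1146, 1291, 1073, 1255, 930, 1104
Mean correct RT = 9683/9 = 1075.8889 ms
Proportion correct = 9/11
IES = 1075.8889 / (9/11) = 1314.975 ms

1315.0 ms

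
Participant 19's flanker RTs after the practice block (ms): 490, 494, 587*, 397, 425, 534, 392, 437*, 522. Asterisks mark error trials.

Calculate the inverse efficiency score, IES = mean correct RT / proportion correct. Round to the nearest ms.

Correct trials (n=7): 490, 494, 397, 425, 534, 392, 522
Mean correct RT = 3254/7 = 464.8571 ms
Proportion correct = 7/9
IES = 464.8571 / (7/9) = 597.673 ms

598 ms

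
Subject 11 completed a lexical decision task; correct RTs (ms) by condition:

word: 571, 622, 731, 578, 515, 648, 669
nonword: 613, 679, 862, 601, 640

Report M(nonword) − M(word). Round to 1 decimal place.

59.9 ms

M(word) = 4334/7 = 619.143
M(nonword) = 3395/5 = 679.000
Difference = 679.000 − 619.143 = 59.857 ms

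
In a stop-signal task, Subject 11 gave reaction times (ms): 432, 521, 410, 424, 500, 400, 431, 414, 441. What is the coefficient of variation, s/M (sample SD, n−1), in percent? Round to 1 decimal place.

9.4%

n = 9, Σ = 3973, M = 441.4444
Σ(x−M)² = 13720.222; s = √(13720.222/8) = 41.4129
CV = 41.4129 / 441.4444 = 0.09381 = 9.381%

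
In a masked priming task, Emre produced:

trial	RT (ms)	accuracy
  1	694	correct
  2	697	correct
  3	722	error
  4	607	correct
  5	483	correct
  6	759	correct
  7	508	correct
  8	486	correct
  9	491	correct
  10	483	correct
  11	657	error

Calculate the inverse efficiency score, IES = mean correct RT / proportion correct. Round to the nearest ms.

Correct trials (n=9): 694, 697, 607, 483, 759, 508, 486, 491, 483
Mean correct RT = 5208/9 = 578.6667 ms
Proportion correct = 9/11
IES = 578.6667 / (9/11) = 707.259 ms

707 ms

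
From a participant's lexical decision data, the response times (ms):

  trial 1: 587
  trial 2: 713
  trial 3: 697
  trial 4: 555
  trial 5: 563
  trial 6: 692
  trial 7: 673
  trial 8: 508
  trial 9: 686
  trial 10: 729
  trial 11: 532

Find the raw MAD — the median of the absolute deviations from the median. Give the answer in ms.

56 ms

Sorted: 508, 532, 555, 563, 587, 673, 686, 692, 697, 713, 729 → median = 673
|x − 673|: 86, 40, 24, 118, 110, 19, 0, 165, 13, 56, 141
Sorted deviations: 0, 13, 19, 24, 40, 56, 86, 110, 118, 141, 165 → MAD = 56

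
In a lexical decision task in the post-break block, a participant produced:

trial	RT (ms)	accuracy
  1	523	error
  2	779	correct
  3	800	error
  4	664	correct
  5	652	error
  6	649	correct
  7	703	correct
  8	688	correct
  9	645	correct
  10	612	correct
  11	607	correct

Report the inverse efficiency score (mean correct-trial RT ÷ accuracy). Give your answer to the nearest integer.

919 ms

Correct trials (n=8): 779, 664, 649, 703, 688, 645, 612, 607
Mean correct RT = 5347/8 = 668.3750 ms
Proportion correct = 8/11
IES = 668.3750 / (8/11) = 919.016 ms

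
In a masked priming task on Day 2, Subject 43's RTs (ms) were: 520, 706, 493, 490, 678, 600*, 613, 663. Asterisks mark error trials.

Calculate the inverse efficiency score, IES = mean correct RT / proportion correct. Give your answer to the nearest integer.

680 ms

Correct trials (n=7): 520, 706, 493, 490, 678, 613, 663
Mean correct RT = 4163/7 = 594.7143 ms
Proportion correct = 7/8
IES = 594.7143 / (7/8) = 679.673 ms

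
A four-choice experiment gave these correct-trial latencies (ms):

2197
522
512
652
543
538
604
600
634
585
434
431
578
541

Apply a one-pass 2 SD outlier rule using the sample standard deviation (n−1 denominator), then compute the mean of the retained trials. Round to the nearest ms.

552 ms

n = 14, ΣRT = 9371, M = 669.357
Σ(x−M)² = 2568167.21; s = √(2568167.21/13) = 444.467
Cutoffs: 669.357 ± 2·444.467 → [-219.6, 1558.3]
Outside: 2197 → excluded.
Retained (n=13): Σ = 7174, mean = 7174/13 = 551.846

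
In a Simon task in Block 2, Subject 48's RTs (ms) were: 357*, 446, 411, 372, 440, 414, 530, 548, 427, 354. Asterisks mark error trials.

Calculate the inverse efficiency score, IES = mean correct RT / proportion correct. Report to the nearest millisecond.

Correct trials (n=9): 446, 411, 372, 440, 414, 530, 548, 427, 354
Mean correct RT = 3942/9 = 438.0000 ms
Proportion correct = 9/10
IES = 438.0000 / (9/10) = 486.667 ms

487 ms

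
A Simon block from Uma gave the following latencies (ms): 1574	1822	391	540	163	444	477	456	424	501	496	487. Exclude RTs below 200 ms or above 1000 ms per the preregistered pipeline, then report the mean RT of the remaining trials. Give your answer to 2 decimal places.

Excluded: 163, 1574, 1822
Retained (n=9): Σ = 4216
Mean = 4216/9 = 468.4444

468.44 ms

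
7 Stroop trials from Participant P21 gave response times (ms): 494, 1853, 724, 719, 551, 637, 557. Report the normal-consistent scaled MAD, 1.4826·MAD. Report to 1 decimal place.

127.5 ms

Sorted: 494, 551, 557, 637, 719, 724, 1853 → median = 637
|x − 637| sorted: 0, 80, 82, 86, 87, 143, 1216 → MAD = 86
Robust SD ≈ 1.4826 × 86 = 127.504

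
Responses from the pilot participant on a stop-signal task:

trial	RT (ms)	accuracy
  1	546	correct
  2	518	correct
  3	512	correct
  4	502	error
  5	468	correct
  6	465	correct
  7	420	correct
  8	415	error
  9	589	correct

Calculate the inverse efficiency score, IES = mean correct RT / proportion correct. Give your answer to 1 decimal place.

646.2 ms

Correct trials (n=7): 546, 518, 512, 468, 465, 420, 589
Mean correct RT = 3518/7 = 502.5714 ms
Proportion correct = 7/9
IES = 502.5714 / (7/9) = 646.163 ms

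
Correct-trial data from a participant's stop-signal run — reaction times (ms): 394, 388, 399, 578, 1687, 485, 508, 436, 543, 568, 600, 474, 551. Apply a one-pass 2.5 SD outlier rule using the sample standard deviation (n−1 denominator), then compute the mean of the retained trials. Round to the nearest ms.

494 ms

n = 13, ΣRT = 7611, M = 585.462
Σ(x−M)² = 1378221.23; s = √(1378221.23/12) = 338.898
Cutoffs: 585.462 ± 2.5·338.898 → [-261.8, 1432.7]
Outside: 1687 → excluded.
Retained (n=12): Σ = 5924, mean = 5924/12 = 493.667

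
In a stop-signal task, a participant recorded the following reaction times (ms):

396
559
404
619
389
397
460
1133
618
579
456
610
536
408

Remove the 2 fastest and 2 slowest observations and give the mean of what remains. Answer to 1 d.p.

502.7 ms

Sorted: 389, 396, 397, 404, 408, 456, 460, 536, 559, 579, 610, 618, 619, 1133
Drop lowest 2 (389, 396) and highest 2 (619, 1133)
Remaining (n=10): Σ = 5027, mean = 5027/10 = 502.700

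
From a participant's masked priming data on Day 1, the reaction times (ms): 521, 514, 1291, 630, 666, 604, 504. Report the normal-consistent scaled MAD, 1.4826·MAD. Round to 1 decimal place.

123.1 ms

Sorted: 504, 514, 521, 604, 630, 666, 1291 → median = 604
|x − 604| sorted: 0, 26, 62, 83, 90, 100, 687 → MAD = 83
Robust SD ≈ 1.4826 × 83 = 123.056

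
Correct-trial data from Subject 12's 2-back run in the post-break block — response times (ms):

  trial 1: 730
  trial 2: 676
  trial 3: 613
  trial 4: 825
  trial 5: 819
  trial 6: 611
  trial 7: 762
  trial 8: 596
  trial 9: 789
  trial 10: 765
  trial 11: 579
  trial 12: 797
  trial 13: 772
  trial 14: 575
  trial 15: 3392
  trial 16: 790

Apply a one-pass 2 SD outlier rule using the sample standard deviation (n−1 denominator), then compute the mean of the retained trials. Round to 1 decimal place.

n = 16, ΣRT = 14091, M = 880.688
Σ(x−M)² = 6851013.44; s = √(6851013.44/15) = 675.821
Cutoffs: 880.688 ± 2·675.821 → [-471.0, 2232.3]
Outside: 3392 → excluded.
Retained (n=15): Σ = 10699, mean = 10699/15 = 713.267

713.3 ms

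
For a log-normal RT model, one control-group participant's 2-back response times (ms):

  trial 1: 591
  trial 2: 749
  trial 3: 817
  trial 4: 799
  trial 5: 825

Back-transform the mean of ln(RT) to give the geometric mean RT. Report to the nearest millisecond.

751 ms

ln(RT): 6.3818, 6.6187, 6.7056, 6.6834, 6.7154
Mean ln(RT) = 33.1049/5 = 6.62099
Geometric mean = exp(6.62099) = 750.69 ms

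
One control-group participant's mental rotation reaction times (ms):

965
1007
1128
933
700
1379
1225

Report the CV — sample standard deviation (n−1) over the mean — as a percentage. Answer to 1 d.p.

n = 7, Σ = 7337, M = 1048.1429
Σ(x−M)² = 290188.857; s = √(290188.857/6) = 219.9200
CV = 219.9200 / 1048.1429 = 0.20982 = 20.982%

21.0%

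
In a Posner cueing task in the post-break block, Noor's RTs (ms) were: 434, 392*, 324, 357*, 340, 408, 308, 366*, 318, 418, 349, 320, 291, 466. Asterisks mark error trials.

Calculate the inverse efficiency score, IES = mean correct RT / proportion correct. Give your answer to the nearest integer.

460 ms

Correct trials (n=11): 434, 324, 340, 408, 308, 318, 418, 349, 320, 291, 466
Mean correct RT = 3976/11 = 361.4545 ms
Proportion correct = 11/14
IES = 361.4545 / (11/14) = 460.033 ms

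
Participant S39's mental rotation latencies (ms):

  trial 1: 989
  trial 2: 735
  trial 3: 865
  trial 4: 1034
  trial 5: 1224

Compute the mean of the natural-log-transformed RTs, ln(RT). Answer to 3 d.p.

ln(RT): 6.8967, 6.5999, 6.7627, 6.9412, 7.1099
Σ ln(RT) = 34.3104
Mean = 34.3104/5 = 6.86207

6.862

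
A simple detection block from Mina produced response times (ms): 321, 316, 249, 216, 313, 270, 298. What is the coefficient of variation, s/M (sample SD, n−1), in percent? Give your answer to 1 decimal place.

n = 7, Σ = 1983, M = 283.2857
Σ(x−M)² = 9471.429; s = √(9471.429/6) = 39.7312
CV = 39.7312 / 283.2857 = 0.14025 = 14.025%

14.0%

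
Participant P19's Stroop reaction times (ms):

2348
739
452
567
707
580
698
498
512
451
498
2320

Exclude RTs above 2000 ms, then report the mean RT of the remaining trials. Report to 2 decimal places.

570.20 ms

Excluded: 2320, 2348
Retained (n=10): Σ = 5702
Mean = 5702/10 = 570.2000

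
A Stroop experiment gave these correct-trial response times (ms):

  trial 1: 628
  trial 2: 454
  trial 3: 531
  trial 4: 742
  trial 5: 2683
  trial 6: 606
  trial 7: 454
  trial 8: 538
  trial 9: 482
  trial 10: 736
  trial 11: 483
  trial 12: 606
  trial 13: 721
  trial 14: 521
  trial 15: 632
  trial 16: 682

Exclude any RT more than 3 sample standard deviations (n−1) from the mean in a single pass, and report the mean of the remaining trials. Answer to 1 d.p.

n = 16, ΣRT = 11499, M = 718.688
Σ(x−M)² = 4260497.44; s = √(4260497.44/15) = 532.948
Cutoffs: 718.688 ± 3·532.948 → [-880.2, 2317.5]
Outside: 2683 → excluded.
Retained (n=15): Σ = 8816, mean = 8816/15 = 587.733

587.7 ms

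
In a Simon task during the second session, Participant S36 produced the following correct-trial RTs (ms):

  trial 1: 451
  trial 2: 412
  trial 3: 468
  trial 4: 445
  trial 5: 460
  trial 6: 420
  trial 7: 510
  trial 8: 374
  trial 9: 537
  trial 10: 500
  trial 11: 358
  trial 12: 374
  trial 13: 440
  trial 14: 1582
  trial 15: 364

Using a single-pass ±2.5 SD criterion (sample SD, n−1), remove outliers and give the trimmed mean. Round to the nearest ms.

437 ms

n = 15, ΣRT = 7695, M = 513.000
Σ(x−M)² = 1265864.00; s = √(1265864.00/14) = 300.697
Cutoffs: 513.000 ± 2.5·300.697 → [-238.7, 1264.7]
Outside: 1582 → excluded.
Retained (n=14): Σ = 6113, mean = 6113/14 = 436.643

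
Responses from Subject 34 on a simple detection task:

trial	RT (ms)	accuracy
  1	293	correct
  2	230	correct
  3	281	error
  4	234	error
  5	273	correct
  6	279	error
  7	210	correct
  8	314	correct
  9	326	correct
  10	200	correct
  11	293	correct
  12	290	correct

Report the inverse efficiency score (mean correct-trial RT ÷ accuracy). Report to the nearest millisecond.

Correct trials (n=9): 293, 230, 273, 210, 314, 326, 200, 293, 290
Mean correct RT = 2429/9 = 269.8889 ms
Proportion correct = 9/12
IES = 269.8889 / (9/12) = 359.852 ms

360 ms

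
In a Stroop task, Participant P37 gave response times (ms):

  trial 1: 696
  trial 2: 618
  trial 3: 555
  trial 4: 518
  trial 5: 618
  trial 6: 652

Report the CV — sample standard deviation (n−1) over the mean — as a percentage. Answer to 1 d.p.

10.6%

n = 6, Σ = 3657, M = 609.5000
Σ(x−M)² = 20775.500; s = √(20775.500/5) = 64.4601
CV = 64.4601 / 609.5000 = 0.10576 = 10.576%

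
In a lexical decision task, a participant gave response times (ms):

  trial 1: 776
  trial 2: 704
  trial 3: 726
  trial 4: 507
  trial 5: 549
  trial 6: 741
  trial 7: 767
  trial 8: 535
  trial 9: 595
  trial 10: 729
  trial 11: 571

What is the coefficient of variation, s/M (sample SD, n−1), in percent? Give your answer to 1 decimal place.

15.7%

n = 11, Σ = 7200, M = 654.5455
Σ(x−M)² = 105692.727; s = √(105692.727/10) = 102.8070
CV = 102.8070 / 654.5455 = 0.15707 = 15.707%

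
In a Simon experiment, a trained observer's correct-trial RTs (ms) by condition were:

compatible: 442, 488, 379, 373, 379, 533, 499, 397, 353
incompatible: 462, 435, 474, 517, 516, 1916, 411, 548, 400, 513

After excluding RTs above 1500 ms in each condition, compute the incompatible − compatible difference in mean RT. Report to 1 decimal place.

incompatible: exclude 1916
M(compatible) = 3843/9 = 427.000
M(incompatible) = 4276/9 = 475.111
Difference = 475.111 − 427.000 = 48.111 ms

48.1 ms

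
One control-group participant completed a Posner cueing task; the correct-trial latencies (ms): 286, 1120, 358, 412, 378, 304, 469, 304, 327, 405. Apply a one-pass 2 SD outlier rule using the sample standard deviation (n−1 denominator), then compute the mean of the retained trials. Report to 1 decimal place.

n = 10, ΣRT = 4363, M = 436.300
Σ(x−M)² = 549158.10; s = √(549158.10/9) = 247.017
Cutoffs: 436.300 ± 2·247.017 → [-57.7, 930.3]
Outside: 1120 → excluded.
Retained (n=9): Σ = 3243, mean = 3243/9 = 360.333

360.3 ms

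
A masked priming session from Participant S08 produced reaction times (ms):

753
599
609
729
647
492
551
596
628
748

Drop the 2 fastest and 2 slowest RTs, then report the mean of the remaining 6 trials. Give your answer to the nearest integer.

Sorted: 492, 551, 596, 599, 609, 628, 647, 729, 748, 753
Drop lowest 2 (492, 551) and highest 2 (748, 753)
Remaining (n=6): Σ = 3808, mean = 3808/6 = 634.667

635 ms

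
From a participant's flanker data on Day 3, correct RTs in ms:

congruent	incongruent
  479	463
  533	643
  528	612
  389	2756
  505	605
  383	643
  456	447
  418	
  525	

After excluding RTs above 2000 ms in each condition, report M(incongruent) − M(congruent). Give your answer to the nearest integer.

100 ms

incongruent: exclude 2756
M(congruent) = 4216/9 = 468.444
M(incongruent) = 3413/6 = 568.833
Difference = 568.833 − 468.444 = 100.389 ms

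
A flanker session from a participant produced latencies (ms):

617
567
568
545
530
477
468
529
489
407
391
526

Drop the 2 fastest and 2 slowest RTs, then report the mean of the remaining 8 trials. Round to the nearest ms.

Sorted: 391, 407, 468, 477, 489, 526, 529, 530, 545, 567, 568, 617
Drop lowest 2 (391, 407) and highest 2 (568, 617)
Remaining (n=8): Σ = 4131, mean = 4131/8 = 516.375

516 ms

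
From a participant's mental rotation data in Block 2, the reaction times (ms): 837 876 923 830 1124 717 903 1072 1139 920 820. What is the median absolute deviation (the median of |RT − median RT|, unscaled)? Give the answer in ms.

Sorted: 717, 820, 830, 837, 876, 903, 920, 923, 1072, 1124, 1139 → median = 903
|x − 903|: 66, 27, 20, 73, 221, 186, 0, 169, 236, 17, 83
Sorted deviations: 0, 17, 20, 27, 66, 73, 83, 169, 186, 221, 236 → MAD = 73

73 ms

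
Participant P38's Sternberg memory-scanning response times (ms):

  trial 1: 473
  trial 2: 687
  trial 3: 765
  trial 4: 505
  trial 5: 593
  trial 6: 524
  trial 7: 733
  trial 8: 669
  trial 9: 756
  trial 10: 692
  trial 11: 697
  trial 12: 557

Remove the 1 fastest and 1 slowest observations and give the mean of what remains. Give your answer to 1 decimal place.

641.3 ms

Sorted: 473, 505, 524, 557, 593, 669, 687, 692, 697, 733, 756, 765
Drop lowest 1 (473) and highest 1 (765)
Remaining (n=10): Σ = 6413, mean = 6413/10 = 641.300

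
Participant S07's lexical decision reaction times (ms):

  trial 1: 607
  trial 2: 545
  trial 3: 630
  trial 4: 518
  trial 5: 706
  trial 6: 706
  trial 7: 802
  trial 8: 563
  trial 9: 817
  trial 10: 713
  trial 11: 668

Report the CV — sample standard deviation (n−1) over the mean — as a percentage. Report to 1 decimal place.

15.0%

n = 11, Σ = 7275, M = 661.3636
Σ(x−M)² = 98404.545; s = √(98404.545/10) = 99.1991
CV = 99.1991 / 661.3636 = 0.14999 = 14.999%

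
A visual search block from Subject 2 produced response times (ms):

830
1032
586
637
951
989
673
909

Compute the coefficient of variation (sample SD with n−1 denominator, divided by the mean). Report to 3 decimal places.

n = 8, Σ = 6607, M = 825.8750
Σ(x−M)² = 208264.875; s = √(208264.875/7) = 172.4880
CV = 172.4880 / 825.8750 = 0.20885

0.209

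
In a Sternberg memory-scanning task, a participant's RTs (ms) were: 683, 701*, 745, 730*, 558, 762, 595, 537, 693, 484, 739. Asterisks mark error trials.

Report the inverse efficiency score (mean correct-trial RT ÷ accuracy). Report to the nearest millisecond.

787 ms

Correct trials (n=9): 683, 745, 558, 762, 595, 537, 693, 484, 739
Mean correct RT = 5796/9 = 644.0000 ms
Proportion correct = 9/11
IES = 644.0000 / (9/11) = 787.111 ms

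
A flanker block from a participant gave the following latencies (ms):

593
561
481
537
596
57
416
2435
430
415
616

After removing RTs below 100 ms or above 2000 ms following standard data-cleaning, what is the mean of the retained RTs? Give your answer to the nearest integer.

Excluded: 57, 2435
Retained (n=9): Σ = 4645
Mean = 4645/9 = 516.1111

516 ms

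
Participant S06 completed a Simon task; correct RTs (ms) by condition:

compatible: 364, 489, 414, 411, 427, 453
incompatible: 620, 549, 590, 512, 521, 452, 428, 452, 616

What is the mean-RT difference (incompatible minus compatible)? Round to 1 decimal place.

M(compatible) = 2558/6 = 426.333
M(incompatible) = 4740/9 = 526.667
Difference = 526.667 − 426.333 = 100.333 ms

100.3 ms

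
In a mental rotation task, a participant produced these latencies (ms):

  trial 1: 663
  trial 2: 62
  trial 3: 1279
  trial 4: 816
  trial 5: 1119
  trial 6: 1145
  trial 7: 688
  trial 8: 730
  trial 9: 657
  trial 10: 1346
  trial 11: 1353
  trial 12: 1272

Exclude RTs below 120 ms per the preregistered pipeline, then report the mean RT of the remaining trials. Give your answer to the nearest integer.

1006 ms

Excluded: 62
Retained (n=11): Σ = 11068
Mean = 11068/11 = 1006.1818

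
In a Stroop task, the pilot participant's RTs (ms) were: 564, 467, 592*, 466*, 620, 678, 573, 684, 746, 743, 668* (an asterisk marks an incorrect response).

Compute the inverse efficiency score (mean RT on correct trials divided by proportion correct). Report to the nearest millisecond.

Correct trials (n=8): 564, 467, 620, 678, 573, 684, 746, 743
Mean correct RT = 5075/8 = 634.3750 ms
Proportion correct = 8/11
IES = 634.3750 / (8/11) = 872.266 ms

872 ms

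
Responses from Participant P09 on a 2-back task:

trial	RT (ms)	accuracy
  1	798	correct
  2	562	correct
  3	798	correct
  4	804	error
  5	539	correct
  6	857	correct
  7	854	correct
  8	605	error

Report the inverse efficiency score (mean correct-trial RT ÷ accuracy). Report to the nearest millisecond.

Correct trials (n=6): 798, 562, 798, 539, 857, 854
Mean correct RT = 4408/6 = 734.6667 ms
Proportion correct = 6/8
IES = 734.6667 / (6/8) = 979.556 ms

980 ms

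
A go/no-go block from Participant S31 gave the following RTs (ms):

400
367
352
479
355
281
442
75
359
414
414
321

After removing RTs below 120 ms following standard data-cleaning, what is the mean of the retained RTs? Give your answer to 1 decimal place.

Excluded: 75
Retained (n=11): Σ = 4184
Mean = 4184/11 = 380.3636

380.4 ms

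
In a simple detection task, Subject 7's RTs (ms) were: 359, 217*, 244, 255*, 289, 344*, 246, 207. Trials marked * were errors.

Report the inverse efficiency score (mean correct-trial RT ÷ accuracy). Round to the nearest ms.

430 ms

Correct trials (n=5): 359, 244, 289, 246, 207
Mean correct RT = 1345/5 = 269.0000 ms
Proportion correct = 5/8
IES = 269.0000 / (5/8) = 430.400 ms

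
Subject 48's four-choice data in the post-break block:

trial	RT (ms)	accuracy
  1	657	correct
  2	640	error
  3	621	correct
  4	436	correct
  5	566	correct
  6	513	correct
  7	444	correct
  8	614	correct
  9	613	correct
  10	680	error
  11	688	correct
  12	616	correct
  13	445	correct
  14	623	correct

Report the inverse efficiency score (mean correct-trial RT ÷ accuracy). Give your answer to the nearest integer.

665 ms

Correct trials (n=12): 657, 621, 436, 566, 513, 444, 614, 613, 688, 616, 445, 623
Mean correct RT = 6836/12 = 569.6667 ms
Proportion correct = 12/14
IES = 569.6667 / (12/14) = 664.611 ms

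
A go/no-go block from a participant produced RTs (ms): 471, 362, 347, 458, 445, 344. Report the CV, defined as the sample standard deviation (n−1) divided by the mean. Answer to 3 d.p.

n = 6, Σ = 2427, M = 404.5000
Σ(x−M)² = 17697.500; s = √(17697.500/5) = 59.4937
CV = 59.4937 / 404.5000 = 0.14708

0.147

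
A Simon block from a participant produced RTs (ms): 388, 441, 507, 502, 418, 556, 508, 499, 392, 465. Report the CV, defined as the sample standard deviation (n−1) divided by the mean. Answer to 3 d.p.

n = 10, Σ = 4676, M = 467.6000
Σ(x−M)² = 28394.400; s = √(28394.400/9) = 56.1688
CV = 56.1688 / 467.6000 = 0.12012

0.120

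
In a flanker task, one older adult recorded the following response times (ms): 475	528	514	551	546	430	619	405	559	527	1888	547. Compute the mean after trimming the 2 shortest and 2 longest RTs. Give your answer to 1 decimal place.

530.9 ms

Sorted: 405, 430, 475, 514, 527, 528, 546, 547, 551, 559, 619, 1888
Drop lowest 2 (405, 430) and highest 2 (619, 1888)
Remaining (n=8): Σ = 4247, mean = 4247/8 = 530.875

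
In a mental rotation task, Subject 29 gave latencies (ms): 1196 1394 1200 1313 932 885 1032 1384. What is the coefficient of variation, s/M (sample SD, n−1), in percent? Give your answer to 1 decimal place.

n = 8, Σ = 9336, M = 1167.0000
Σ(x−M)² = 274838.000; s = √(274838.000/7) = 198.1479
CV = 198.1479 / 1167.0000 = 0.16979 = 16.979%

17.0%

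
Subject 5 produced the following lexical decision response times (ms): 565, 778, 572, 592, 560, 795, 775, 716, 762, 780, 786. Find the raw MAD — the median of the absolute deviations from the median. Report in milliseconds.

Sorted: 560, 565, 572, 592, 716, 762, 775, 778, 780, 786, 795 → median = 762
|x − 762|: 197, 16, 190, 170, 202, 33, 13, 46, 0, 18, 24
Sorted deviations: 0, 13, 16, 18, 24, 33, 46, 170, 190, 197, 202 → MAD = 33

33 ms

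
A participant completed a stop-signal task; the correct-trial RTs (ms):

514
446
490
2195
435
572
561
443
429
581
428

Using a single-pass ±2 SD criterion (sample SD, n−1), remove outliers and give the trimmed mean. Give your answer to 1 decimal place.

489.9 ms

n = 11, ΣRT = 7094, M = 644.909
Σ(x−M)² = 2678416.91; s = √(2678416.91/10) = 517.534
Cutoffs: 644.909 ± 2·517.534 → [-390.2, 1680.0]
Outside: 2195 → excluded.
Retained (n=10): Σ = 4899, mean = 4899/10 = 489.900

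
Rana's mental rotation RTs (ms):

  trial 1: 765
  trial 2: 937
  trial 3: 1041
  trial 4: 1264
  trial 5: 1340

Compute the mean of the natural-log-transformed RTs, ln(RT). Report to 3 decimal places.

6.955

ln(RT): 6.6399, 6.8427, 6.9479, 7.1420, 7.2004
Σ ln(RT) = 34.7730
Mean = 34.7730/5 = 6.95459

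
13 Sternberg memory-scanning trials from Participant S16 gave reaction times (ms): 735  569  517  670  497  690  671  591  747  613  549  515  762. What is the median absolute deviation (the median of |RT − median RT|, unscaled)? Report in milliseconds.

77 ms

Sorted: 497, 515, 517, 549, 569, 591, 613, 670, 671, 690, 735, 747, 762 → median = 613
|x − 613|: 122, 44, 96, 57, 116, 77, 58, 22, 134, 0, 64, 98, 149
Sorted deviations: 0, 22, 44, 57, 58, 64, 77, 96, 98, 116, 122, 134, 149 → MAD = 77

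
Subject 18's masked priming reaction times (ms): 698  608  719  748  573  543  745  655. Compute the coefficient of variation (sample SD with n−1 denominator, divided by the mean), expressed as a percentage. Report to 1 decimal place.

12.0%

n = 8, Σ = 5289, M = 661.1250
Σ(x−M)² = 43870.875; s = √(43870.875/7) = 79.1661
CV = 79.1661 / 661.1250 = 0.11974 = 11.974%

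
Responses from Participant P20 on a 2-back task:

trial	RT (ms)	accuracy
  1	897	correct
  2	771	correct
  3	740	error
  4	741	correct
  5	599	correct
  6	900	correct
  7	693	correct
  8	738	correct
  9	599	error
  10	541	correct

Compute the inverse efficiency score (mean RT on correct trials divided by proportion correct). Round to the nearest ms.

Correct trials (n=8): 897, 771, 741, 599, 900, 693, 738, 541
Mean correct RT = 5880/8 = 735.0000 ms
Proportion correct = 8/10
IES = 735.0000 / (8/10) = 918.750 ms

919 ms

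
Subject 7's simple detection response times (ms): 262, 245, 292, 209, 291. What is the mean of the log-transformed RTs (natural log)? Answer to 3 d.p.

ln(RT): 5.5683, 5.5013, 5.6768, 5.3423, 5.6733
Σ ln(RT) = 27.7620
Mean = 27.7620/5 = 5.55240

5.552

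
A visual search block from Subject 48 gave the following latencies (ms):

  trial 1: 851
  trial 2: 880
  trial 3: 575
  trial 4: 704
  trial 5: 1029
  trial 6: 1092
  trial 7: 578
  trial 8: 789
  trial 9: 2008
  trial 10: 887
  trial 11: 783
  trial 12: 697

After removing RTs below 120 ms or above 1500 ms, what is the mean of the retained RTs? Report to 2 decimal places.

805.91 ms

Excluded: 2008
Retained (n=11): Σ = 8865
Mean = 8865/11 = 805.9091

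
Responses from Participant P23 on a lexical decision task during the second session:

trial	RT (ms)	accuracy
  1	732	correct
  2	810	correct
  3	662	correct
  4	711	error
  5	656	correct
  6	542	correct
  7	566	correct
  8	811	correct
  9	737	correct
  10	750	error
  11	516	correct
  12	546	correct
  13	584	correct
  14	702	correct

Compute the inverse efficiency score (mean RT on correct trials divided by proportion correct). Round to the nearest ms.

765 ms

Correct trials (n=12): 732, 810, 662, 656, 542, 566, 811, 737, 516, 546, 584, 702
Mean correct RT = 7864/12 = 655.3333 ms
Proportion correct = 12/14
IES = 655.3333 / (12/14) = 764.556 ms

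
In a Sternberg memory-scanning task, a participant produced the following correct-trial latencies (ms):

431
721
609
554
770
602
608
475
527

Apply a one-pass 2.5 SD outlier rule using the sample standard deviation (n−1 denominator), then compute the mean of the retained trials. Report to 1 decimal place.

n = 9, ΣRT = 5297, M = 588.556
Σ(x−M)² = 94142.22; s = √(94142.22/8) = 108.479
Cutoffs: 588.556 ± 2.5·108.479 → [317.4, 859.8]
No RTs fall outside the cutoffs; all 9 retained. Mean = 5297/9 = 588.556

588.6 ms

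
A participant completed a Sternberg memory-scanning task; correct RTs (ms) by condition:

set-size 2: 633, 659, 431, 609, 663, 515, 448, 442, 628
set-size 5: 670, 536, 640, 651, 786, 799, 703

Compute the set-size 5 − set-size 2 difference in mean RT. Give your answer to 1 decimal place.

124.9 ms

M(set-size 2) = 5028/9 = 558.667
M(set-size 5) = 4785/7 = 683.571
Difference = 683.571 − 558.667 = 124.905 ms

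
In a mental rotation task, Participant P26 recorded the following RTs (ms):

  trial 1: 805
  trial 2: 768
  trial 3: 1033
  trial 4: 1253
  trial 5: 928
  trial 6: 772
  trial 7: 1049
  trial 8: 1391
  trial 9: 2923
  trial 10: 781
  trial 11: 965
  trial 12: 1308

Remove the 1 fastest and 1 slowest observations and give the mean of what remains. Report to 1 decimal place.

1028.5 ms

Sorted: 768, 772, 781, 805, 928, 965, 1033, 1049, 1253, 1308, 1391, 2923
Drop lowest 1 (768) and highest 1 (2923)
Remaining (n=10): Σ = 10285, mean = 10285/10 = 1028.500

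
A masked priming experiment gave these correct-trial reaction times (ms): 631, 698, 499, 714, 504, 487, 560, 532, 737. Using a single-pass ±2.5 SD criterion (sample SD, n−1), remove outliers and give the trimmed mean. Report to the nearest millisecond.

596 ms

n = 9, ΣRT = 5362, M = 595.778
Σ(x−M)² = 80579.56; s = √(80579.56/8) = 100.362
Cutoffs: 595.778 ± 2.5·100.362 → [344.9, 846.7]
No RTs fall outside the cutoffs; all 9 retained. Mean = 5362/9 = 595.778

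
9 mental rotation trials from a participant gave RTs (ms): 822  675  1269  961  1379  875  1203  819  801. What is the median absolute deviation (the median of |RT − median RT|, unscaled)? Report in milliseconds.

Sorted: 675, 801, 819, 822, 875, 961, 1203, 1269, 1379 → median = 875
|x − 875|: 53, 200, 394, 86, 504, 0, 328, 56, 74
Sorted deviations: 0, 53, 56, 74, 86, 200, 328, 394, 504 → MAD = 86

86 ms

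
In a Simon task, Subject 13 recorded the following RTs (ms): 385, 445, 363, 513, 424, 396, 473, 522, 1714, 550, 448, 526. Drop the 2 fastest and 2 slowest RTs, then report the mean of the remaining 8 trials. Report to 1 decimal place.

468.4 ms

Sorted: 363, 385, 396, 424, 445, 448, 473, 513, 522, 526, 550, 1714
Drop lowest 2 (363, 385) and highest 2 (550, 1714)
Remaining (n=8): Σ = 3747, mean = 3747/8 = 468.375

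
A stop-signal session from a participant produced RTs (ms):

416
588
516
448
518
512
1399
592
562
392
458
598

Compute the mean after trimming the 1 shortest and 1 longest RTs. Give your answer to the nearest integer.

521 ms

Sorted: 392, 416, 448, 458, 512, 516, 518, 562, 588, 592, 598, 1399
Drop lowest 1 (392) and highest 1 (1399)
Remaining (n=10): Σ = 5208, mean = 5208/10 = 520.800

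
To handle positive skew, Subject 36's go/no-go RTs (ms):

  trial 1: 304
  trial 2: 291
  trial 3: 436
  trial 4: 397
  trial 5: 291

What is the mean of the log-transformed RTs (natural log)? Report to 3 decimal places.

ln(RT): 5.7170, 5.6733, 6.0776, 5.9839, 5.6733
Σ ln(RT) = 29.1253
Mean = 29.1253/5 = 5.82505

5.825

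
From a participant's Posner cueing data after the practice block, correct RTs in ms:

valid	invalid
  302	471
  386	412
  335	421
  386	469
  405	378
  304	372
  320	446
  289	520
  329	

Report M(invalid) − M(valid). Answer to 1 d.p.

M(valid) = 3056/9 = 339.556
M(invalid) = 3489/8 = 436.125
Difference = 436.125 − 339.556 = 96.569 ms

96.6 ms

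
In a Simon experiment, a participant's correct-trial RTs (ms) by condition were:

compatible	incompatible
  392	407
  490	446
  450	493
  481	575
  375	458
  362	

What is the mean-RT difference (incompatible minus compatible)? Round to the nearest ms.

51 ms

M(compatible) = 2550/6 = 425.000
M(incompatible) = 2379/5 = 475.800
Difference = 475.800 − 425.000 = 50.800 ms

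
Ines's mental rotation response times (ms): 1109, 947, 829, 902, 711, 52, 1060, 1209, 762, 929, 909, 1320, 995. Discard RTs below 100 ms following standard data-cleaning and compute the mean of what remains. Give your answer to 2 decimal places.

973.50 ms

Excluded: 52
Retained (n=12): Σ = 11682
Mean = 11682/12 = 973.5000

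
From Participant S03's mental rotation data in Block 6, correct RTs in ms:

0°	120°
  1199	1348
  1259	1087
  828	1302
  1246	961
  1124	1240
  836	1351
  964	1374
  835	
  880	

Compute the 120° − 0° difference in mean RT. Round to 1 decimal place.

218.6 ms

M(0°) = 9171/9 = 1019.000
M(120°) = 8663/7 = 1237.571
Difference = 1237.571 − 1019.000 = 218.571 ms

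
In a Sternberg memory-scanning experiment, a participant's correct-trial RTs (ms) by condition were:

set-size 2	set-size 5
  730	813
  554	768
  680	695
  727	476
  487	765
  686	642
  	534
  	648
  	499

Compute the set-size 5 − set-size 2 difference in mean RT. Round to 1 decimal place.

M(set-size 2) = 3864/6 = 644.000
M(set-size 5) = 5840/9 = 648.889
Difference = 648.889 − 644.000 = 4.889 ms

4.9 ms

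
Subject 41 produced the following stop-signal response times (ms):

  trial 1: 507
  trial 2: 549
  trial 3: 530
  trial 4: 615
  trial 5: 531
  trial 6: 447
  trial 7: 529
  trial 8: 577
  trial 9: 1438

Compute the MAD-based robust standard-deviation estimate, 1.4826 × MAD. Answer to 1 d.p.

35.6 ms

Sorted: 447, 507, 529, 530, 531, 549, 577, 615, 1438 → median = 531
|x − 531| sorted: 0, 1, 2, 18, 24, 46, 84, 84, 907 → MAD = 24
Robust SD ≈ 1.4826 × 24 = 35.582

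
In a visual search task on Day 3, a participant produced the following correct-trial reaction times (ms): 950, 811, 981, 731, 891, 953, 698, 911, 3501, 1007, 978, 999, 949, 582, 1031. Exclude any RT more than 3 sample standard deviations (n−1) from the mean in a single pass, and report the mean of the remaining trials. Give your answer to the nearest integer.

891 ms

n = 15, ΣRT = 15973, M = 1064.867
Σ(x−M)² = 6594863.73; s = √(6594863.73/14) = 686.339
Cutoffs: 1064.867 ± 3·686.339 → [-994.2, 3123.9]
Outside: 3501 → excluded.
Retained (n=14): Σ = 12472, mean = 12472/14 = 890.857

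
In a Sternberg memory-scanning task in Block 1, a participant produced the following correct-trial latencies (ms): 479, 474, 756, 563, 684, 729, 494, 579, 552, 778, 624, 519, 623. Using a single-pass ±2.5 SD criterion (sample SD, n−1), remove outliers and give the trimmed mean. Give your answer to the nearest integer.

n = 13, ΣRT = 7854, M = 604.154
Σ(x−M)² = 133025.69; s = √(133025.69/12) = 105.288
Cutoffs: 604.154 ± 2.5·105.288 → [340.9, 867.4]
No RTs fall outside the cutoffs; all 13 retained. Mean = 7854/13 = 604.154

604 ms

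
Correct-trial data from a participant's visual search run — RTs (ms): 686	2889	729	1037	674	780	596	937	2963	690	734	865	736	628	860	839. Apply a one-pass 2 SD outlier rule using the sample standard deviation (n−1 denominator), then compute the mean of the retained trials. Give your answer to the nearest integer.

771 ms

n = 16, ΣRT = 16643, M = 1040.188
Σ(x−M)² = 8329798.44; s = √(8329798.44/15) = 745.198
Cutoffs: 1040.188 ± 2·745.198 → [-450.2, 2530.6]
Outside: 2889, 2963 → excluded.
Retained (n=14): Σ = 10791, mean = 10791/14 = 770.786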